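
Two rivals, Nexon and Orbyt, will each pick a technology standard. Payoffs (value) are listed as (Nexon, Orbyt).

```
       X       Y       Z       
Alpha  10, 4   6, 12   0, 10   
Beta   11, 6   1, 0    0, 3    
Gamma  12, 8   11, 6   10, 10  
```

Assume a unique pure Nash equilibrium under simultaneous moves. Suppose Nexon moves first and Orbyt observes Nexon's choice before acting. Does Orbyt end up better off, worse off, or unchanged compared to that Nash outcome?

worse off

Work backward from Orbyt's decision.
- Alpha: BR = Y, leader payoff 6.
- Beta: BR = X, leader payoff 11.
- Gamma: BR = Z, leader payoff 10.
Nexon's induced payoffs are 6, 11, 10, so Nexon commits to Beta. Subgame-perfect outcome: (Beta, X) with payoffs (11, 6).
Now find the simultaneous Nash equilibrium.
Nexon's best replies: X→Gamma; Y→Gamma; Z→Gamma.
Orbyt's best replies: Alpha→Y; Beta→X; Gamma→Z.
The unique mutual best reply is (Gamma, Z), giving (10, 10).
Orbyt earns 6 sequentially versus 10 at the Nash outcome: worse off.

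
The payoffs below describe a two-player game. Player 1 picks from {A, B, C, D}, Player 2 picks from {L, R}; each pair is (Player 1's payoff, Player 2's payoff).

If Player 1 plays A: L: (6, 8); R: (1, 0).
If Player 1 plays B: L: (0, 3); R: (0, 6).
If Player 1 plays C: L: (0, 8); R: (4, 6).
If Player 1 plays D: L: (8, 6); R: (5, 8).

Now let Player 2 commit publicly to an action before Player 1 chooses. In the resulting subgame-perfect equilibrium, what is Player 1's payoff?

Backward induction with Player 2 moving first.
- L: Player 1 compares 6, 0, 0, 8 and picks D; Player 2 would get 6.
- R: Player 1 compares 1, 0, 4, 5 and picks D; Player 2 would get 8.
Among 6, 8, the best is 8 at R. Subgame-perfect outcome: (D, R) with payoffs (5, 8).

5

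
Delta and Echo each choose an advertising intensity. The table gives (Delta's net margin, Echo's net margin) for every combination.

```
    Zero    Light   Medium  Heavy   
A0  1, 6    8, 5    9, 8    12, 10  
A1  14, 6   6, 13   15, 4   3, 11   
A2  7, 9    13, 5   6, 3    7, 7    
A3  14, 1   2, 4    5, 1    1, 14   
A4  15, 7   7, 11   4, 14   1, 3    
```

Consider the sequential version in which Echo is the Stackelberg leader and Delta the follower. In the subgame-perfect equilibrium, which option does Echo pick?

Delta best-responds to each possible Echo move:
- Zero: BR = A4, leader payoff 7.
- Light: BR = A2, leader payoff 5.
- Medium: BR = A1, leader payoff 4.
- Heavy: BR = A0, leader payoff 10.
Echo's induced payoffs are 7, 5, 4, 10, so Echo commits to Heavy. Subgame-perfect outcome: (A0, Heavy) with payoffs (12, 10).

Heavy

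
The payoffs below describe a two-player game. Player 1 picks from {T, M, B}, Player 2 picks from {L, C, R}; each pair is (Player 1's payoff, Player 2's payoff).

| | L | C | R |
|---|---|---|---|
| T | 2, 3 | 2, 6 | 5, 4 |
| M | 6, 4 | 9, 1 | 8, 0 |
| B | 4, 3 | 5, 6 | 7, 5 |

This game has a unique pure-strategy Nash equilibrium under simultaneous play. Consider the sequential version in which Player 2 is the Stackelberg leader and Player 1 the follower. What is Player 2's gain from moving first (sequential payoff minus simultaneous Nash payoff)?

0

Work backward from Player 1's decision.
- L: Player 1 compares 2, 6, 4 and picks M; Player 2 would get 4.
- C: Player 1 compares 2, 9, 5 and picks M; Player 2 would get 1.
- R: Player 1 compares 5, 8, 7 and picks M; Player 2 would get 0.
Maximizing over 4, 1, 0, Player 2 chooses L. Subgame-perfect outcome: (M, L) with payoffs (6, 4).
Now find the simultaneous Nash equilibrium.
Player 1's best replies: L→M; C→M; R→M.
Player 2's best replies: T→C; M→L; B→C.
The unique mutual best reply is (M, L), giving (6, 4).
Player 2's commitment gain: 4 − 4 = 0.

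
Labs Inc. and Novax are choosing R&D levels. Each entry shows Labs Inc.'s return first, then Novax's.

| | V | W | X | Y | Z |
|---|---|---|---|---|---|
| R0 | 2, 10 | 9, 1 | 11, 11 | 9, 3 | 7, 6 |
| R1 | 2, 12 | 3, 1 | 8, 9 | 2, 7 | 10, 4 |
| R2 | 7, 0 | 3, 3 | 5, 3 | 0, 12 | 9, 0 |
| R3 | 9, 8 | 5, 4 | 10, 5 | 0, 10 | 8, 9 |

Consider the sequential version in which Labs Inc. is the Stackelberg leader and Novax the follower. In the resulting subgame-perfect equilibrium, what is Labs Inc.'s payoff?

Novax best-responds to each possible Labs Inc. move:
- R0 → Novax plays X (best of 10, 1, 11, 3, 6); Labs Inc. gets 11.
- R1 → Novax plays V (best of 12, 1, 9, 7, 4); Labs Inc. gets 2.
- R2 → Novax plays Y (best of 0, 3, 3, 12, 0); Labs Inc. gets 0.
- R3 → Novax plays Y (best of 8, 4, 5, 10, 9); Labs Inc. gets 0.
Among 11, 2, 0, 0, the best is 11 at R0. Subgame-perfect outcome: (R0, X) with payoffs (11, 11).

11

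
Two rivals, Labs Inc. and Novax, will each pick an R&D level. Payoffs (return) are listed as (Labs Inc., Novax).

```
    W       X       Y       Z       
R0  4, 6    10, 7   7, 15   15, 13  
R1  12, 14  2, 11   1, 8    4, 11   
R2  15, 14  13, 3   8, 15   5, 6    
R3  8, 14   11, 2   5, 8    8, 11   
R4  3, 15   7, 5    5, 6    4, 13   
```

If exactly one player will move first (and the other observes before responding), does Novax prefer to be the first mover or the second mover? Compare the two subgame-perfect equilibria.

first

If Labs Inc. leads: Novax's best replies are R0→Y, R1→W, R2→Y, R3→W, R4→W; Labs Inc.'s induced payoffs 7, 12, 8, 8, 3; outcome (R1, W), payoffs (12, 14).
If Novax leads: Labs Inc.'s best replies are W→R2, X→R2, Y→R2, Z→R0; Novax's induced payoffs 14, 3, 15, 13; outcome (R2, Y), payoffs (8, 15).
Novax gets 15 moving first and 14 moving second, so Novax prefers to move first.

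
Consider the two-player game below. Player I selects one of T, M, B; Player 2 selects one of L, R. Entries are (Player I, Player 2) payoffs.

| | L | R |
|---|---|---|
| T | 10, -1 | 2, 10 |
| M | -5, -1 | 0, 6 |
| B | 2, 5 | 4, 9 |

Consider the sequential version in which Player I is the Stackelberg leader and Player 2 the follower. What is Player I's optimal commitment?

Solve by backward induction (Player I leads).
- T: BR = R, leader payoff 2.
- M: BR = R, leader payoff 0.
- B: BR = R, leader payoff 4.
Maximizing over 2, 0, 4, Player I chooses B. Subgame-perfect outcome: (B, R) with payoffs (4, 9).

B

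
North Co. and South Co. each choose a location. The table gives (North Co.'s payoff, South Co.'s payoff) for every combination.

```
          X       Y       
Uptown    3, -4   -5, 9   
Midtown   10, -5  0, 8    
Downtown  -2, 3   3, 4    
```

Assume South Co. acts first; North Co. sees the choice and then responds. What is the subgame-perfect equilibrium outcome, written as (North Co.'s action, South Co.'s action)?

(Downtown, Y)

Work backward from North Co.'s decision.
- X → North Co. plays Midtown (best of 3, 10, -2); South Co. gets -5.
- Y → North Co. plays Downtown (best of -5, 0, 3); South Co. gets 4.
Among -5, 4, the best is 4 at Y. Subgame-perfect outcome: (Downtown, Y) with payoffs (3, 4).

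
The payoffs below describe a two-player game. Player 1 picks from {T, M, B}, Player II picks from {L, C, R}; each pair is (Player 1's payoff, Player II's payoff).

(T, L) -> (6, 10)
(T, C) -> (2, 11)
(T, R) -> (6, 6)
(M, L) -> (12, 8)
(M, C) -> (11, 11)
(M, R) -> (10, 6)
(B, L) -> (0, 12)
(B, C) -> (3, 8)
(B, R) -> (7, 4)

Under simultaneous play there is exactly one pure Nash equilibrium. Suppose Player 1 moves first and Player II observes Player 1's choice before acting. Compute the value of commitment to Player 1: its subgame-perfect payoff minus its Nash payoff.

Work backward from Player II's decision.
- T: BR = C, leader payoff 2.
- M: BR = C, leader payoff 11.
- B: BR = L, leader payoff 0.
Among 2, 11, 0, the best is 11 at M. Subgame-perfect outcome: (M, C) with payoffs (11, 11).
Now find the simultaneous Nash equilibrium.
Player 1's best replies: L→M; C→M; R→M.
Player II's best replies: T→C; M→C; B→L.
Only (M, C) has each player best-responding; Nash payoffs (11, 11).
Player 1's commitment gain: 11 − 11 = 0.

0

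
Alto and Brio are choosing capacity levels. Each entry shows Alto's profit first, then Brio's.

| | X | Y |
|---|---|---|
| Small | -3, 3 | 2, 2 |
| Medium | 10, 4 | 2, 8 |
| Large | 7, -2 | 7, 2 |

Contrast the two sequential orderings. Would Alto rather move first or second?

If Alto leads: Brio's best replies are Small→X, Medium→Y, Large→Y; Alto's induced payoffs -3, 2, 7; outcome (Large, Y), payoffs (7, 2).
If Brio leads: Alto's best replies are X→Medium, Y→Large; Brio's induced payoffs 4, 2; outcome (Medium, X), payoffs (10, 4).
Alto gets 7 moving first and 10 moving second, so Alto prefers to move second.

second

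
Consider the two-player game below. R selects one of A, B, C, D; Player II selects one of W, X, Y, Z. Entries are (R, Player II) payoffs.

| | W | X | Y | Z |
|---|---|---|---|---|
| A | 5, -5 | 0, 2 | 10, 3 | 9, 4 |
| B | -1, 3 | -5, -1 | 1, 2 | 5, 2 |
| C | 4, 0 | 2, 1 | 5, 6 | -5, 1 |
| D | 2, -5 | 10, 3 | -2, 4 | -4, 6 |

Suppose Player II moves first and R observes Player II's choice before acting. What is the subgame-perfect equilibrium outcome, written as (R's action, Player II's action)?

R best-responds to each possible Player II move:
- W → R plays A (best of 5, -1, 4, 2); Player II gets -5.
- X → R plays D (best of 0, -5, 2, 10); Player II gets 3.
- Y → R plays A (best of 10, 1, 5, -2); Player II gets 3.
- Z → R plays A (best of 9, 5, -5, -4); Player II gets 4.
Among -5, 3, 3, 4, the best is 4 at Z. Subgame-perfect outcome: (A, Z) with payoffs (9, 4).

(A, Z)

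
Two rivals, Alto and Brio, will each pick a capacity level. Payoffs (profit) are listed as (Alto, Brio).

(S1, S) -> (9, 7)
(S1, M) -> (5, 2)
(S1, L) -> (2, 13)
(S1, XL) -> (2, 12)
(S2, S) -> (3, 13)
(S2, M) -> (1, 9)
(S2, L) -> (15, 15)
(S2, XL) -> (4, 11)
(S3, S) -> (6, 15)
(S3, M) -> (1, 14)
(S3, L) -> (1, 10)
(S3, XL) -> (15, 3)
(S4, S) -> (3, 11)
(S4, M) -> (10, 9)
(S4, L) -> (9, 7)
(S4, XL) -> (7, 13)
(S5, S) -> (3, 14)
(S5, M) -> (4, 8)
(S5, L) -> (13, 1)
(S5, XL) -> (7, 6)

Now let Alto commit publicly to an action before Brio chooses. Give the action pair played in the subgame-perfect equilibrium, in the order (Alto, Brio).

Backward induction with Alto moving first.
- S1 → Brio plays L (best of 7, 2, 13, 12); Alto gets 2.
- S2 → Brio plays L (best of 13, 9, 15, 11); Alto gets 15.
- S3 → Brio plays S (best of 15, 14, 10, 3); Alto gets 6.
- S4 → Brio plays XL (best of 11, 9, 7, 13); Alto gets 7.
- S5 → Brio plays S (best of 14, 8, 1, 6); Alto gets 3.
Alto's induced payoffs are 2, 15, 6, 7, 3, so Alto commits to S2. Subgame-perfect outcome: (S2, L) with payoffs (15, 15).

(S2, L)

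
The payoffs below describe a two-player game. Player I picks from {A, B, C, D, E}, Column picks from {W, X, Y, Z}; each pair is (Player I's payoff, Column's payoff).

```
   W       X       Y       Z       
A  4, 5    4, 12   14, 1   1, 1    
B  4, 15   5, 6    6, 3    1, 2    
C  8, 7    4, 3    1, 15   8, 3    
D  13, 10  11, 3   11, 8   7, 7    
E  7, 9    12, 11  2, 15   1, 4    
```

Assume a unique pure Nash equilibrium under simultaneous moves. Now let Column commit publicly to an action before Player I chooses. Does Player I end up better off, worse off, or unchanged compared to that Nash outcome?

worse off

Player I best-responds to each possible Column move:
- W: Player I compares 4, 4, 8, 13, 7 and picks D; Column would get 10.
- X: Player I compares 4, 5, 4, 11, 12 and picks E; Column would get 11.
- Y: Player I compares 14, 6, 1, 11, 2 and picks A; Column would get 1.
- Z: Player I compares 1, 1, 8, 7, 1 and picks C; Column would get 3.
Among 10, 11, 1, 3, the best is 11 at X. Subgame-perfect outcome: (E, X) with payoffs (12, 11).
For the simultaneous game, intersect best replies.
Player I's best replies: W→D; X→E; Y→A; Z→C.
Column's best replies: A→X; B→W; C→Y; D→W; E→Y.
Only (D, W) has each player best-responding; Nash payoffs (13, 10).
Player I earns 12 sequentially versus 13 at the Nash outcome: worse off.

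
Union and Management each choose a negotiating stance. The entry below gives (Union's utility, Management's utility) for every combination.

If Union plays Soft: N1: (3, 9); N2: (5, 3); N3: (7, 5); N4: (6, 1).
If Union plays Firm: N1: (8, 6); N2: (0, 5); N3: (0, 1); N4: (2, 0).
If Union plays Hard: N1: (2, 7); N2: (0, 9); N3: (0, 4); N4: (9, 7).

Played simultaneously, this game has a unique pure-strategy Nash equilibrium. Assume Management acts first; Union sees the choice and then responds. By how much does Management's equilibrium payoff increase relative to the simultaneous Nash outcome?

Work backward from Union's decision.
- N1: Union compares 3, 8, 2 and picks Firm; Management would get 6.
- N2: Union compares 5, 0, 0 and picks Soft; Management would get 3.
- N3: Union compares 7, 0, 0 and picks Soft; Management would get 5.
- N4: Union compares 6, 2, 9 and picks Hard; Management would get 7.
Management's induced payoffs are 6, 3, 5, 7, so Management commits to N4. Subgame-perfect outcome: (Hard, N4) with payoffs (9, 7).
Under simultaneous play:
Union's best replies: N1→Firm; N2→Soft; N3→Soft; N4→Hard.
Management's best replies: Soft→N1; Firm→N1; Hard→N2.
Only (Firm, N1) has each player best-responding; Nash payoffs (8, 6).
Management's commitment gain: 7 − 6 = 1.

1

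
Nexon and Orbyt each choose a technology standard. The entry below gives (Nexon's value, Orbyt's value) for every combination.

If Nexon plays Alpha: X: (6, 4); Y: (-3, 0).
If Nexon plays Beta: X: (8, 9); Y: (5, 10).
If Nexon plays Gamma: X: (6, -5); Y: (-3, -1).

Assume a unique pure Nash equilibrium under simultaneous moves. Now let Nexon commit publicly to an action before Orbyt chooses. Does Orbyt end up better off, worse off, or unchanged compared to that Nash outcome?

Backward induction with Nexon moving first.
- Alpha: BR = X, leader payoff 6.
- Beta: BR = Y, leader payoff 5.
- Gamma: BR = Y, leader payoff -3.
Nexon's induced payoffs are 6, 5, -3, so Nexon commits to Alpha. Subgame-perfect outcome: (Alpha, X) with payoffs (6, 4).
Under simultaneous play:
Nexon's best replies: X→Beta; Y→Beta.
Orbyt's best replies: Alpha→X; Beta→Y; Gamma→Y.
Only (Beta, Y) has each player best-responding; Nash payoffs (5, 10).
Orbyt earns 4 sequentially versus 10 at the Nash outcome: worse off.

worse off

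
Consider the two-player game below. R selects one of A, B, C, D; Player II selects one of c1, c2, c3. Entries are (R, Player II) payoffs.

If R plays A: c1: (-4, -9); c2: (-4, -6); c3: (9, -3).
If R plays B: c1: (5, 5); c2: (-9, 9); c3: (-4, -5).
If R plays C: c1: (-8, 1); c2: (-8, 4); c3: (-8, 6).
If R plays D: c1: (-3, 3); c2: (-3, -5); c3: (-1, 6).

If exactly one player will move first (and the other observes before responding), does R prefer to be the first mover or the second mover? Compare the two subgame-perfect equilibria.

If R leads: Player II's best replies are A→c3, B→c2, C→c3, D→c3; R's induced payoffs 9, -9, -8, -1; outcome (A, c3), payoffs (9, -3).
If Player II leads: R's best replies are c1→B, c2→D, c3→A; Player II's induced payoffs 5, -5, -3; outcome (B, c1), payoffs (5, 5).
R gets 9 moving first and 5 moving second, so R prefers to move first.

first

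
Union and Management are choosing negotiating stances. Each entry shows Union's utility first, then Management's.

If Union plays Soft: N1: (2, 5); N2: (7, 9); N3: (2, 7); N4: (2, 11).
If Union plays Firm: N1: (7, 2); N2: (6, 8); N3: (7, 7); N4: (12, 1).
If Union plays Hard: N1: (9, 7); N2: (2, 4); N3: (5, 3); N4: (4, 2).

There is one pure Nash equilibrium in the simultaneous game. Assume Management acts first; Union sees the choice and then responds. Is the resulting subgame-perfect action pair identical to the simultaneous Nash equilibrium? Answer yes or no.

no

Backward induction with Management moving first.
- N1: BR = Hard, leader payoff 7.
- N2: BR = Soft, leader payoff 9.
- N3: BR = Firm, leader payoff 7.
- N4: BR = Firm, leader payoff 1.
Maximizing over 7, 9, 7, 1, Management chooses N2. Subgame-perfect outcome: (Soft, N2) with payoffs (7, 9).
Now find the simultaneous Nash equilibrium.
Union's best replies: N1→Hard; N2→Soft; N3→Firm; N4→Firm.
Management's best replies: Soft→N4; Firm→N2; Hard→N1.
The unique mutual best reply is (Hard, N1), giving (9, 7).
Sequential outcome (Soft, N2) differs from the Nash profile (Hard, N1).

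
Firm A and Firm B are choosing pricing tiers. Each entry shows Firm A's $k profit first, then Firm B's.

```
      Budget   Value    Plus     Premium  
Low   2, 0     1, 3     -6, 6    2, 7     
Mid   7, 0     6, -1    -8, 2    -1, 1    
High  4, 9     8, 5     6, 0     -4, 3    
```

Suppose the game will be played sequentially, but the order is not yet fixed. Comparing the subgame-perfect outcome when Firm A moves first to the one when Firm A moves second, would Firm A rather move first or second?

If Firm A leads: Firm B's best replies are Low→Premium, Mid→Plus, High→Budget; Firm A's induced payoffs 2, -8, 4; outcome (High, Budget), payoffs (4, 9).
If Firm B leads: Firm A's best replies are Budget→Mid, Value→High, Plus→High, Premium→Low; Firm B's induced payoffs 0, 5, 0, 7; outcome (Low, Premium), payoffs (2, 7).
Firm A gets 4 moving first and 2 moving second, so Firm A prefers to move first.

first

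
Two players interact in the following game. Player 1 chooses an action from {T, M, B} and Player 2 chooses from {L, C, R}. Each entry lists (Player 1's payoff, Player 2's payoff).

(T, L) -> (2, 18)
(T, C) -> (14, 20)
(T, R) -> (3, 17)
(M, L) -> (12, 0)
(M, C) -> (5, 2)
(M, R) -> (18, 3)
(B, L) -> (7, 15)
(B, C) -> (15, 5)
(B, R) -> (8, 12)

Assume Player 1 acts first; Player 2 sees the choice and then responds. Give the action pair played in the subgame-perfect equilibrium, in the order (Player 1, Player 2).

(M, R)

Solve by backward induction (Player 1 leads).
- T → Player 2 plays C (best of 18, 20, 17); Player 1 gets 14.
- M → Player 2 plays R (best of 0, 2, 3); Player 1 gets 18.
- B → Player 2 plays L (best of 15, 5, 12); Player 1 gets 7.
Among 14, 18, 7, the best is 18 at M. Subgame-perfect outcome: (M, R) with payoffs (18, 3).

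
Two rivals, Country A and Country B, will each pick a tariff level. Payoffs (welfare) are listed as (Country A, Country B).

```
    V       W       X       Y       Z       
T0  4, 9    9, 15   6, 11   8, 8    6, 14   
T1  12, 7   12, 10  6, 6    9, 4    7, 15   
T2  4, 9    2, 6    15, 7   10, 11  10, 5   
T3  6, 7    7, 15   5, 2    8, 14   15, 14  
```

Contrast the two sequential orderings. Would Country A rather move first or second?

If Country A leads: Country B's best replies are T0→W, T1→Z, T2→Y, T3→W; Country A's induced payoffs 9, 7, 10, 7; outcome (T2, Y), payoffs (10, 11).
If Country B leads: Country A's best replies are V→T1, W→T1, X→T2, Y→T2, Z→T3; Country B's induced payoffs 7, 10, 7, 11, 14; outcome (T3, Z), payoffs (15, 14).
Country A gets 10 moving first and 15 moving second, so Country A prefers to move second.

second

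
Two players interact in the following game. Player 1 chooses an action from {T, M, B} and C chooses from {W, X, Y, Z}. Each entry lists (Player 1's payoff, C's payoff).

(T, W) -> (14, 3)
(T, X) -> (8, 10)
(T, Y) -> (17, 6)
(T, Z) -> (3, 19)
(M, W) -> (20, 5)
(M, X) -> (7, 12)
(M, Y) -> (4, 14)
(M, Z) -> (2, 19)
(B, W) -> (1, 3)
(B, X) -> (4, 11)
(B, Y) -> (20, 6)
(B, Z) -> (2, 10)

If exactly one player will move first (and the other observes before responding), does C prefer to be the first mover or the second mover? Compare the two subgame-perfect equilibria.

first

If Player 1 leads: C's best replies are T→Z, M→Z, B→X; Player 1's induced payoffs 3, 2, 4; outcome (B, X), payoffs (4, 11).
If C leads: Player 1's best replies are W→M, X→T, Y→B, Z→T; C's induced payoffs 5, 10, 6, 19; outcome (T, Z), payoffs (3, 19).
C gets 19 moving first and 11 moving second, so C prefers to move first.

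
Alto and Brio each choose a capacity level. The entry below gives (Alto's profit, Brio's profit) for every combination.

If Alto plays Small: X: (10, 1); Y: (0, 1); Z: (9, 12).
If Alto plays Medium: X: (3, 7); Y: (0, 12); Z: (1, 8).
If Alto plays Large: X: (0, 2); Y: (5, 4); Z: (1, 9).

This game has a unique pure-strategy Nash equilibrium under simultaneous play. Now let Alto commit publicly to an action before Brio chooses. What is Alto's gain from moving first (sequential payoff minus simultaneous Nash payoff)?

Solve by backward induction (Alto leads).
- Small → Brio plays Z (best of 1, 1, 12); Alto gets 9.
- Medium → Brio plays Y (best of 7, 12, 8); Alto gets 0.
- Large → Brio plays Z (best of 2, 4, 9); Alto gets 1.
Among 9, 0, 1, the best is 9 at Small. Subgame-perfect outcome: (Small, Z) with payoffs (9, 12).
For the simultaneous game, intersect best replies.
Alto's best replies: X→Small; Y→Large; Z→Small.
Brio's best replies: Small→Z; Medium→Y; Large→Z.
Only (Small, Z) has each player best-responding; Nash payoffs (9, 12).
Alto's commitment gain: 9 − 9 = 0.

0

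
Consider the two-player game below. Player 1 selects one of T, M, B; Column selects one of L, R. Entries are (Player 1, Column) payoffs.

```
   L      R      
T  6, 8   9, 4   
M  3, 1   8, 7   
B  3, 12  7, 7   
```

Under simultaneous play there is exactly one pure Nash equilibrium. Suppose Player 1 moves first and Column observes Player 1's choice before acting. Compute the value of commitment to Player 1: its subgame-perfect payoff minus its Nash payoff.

Solve by backward induction (Player 1 leads).
- T → Column plays L (best of 8, 4); Player 1 gets 6.
- M → Column plays R (best of 1, 7); Player 1 gets 8.
- B → Column plays L (best of 12, 7); Player 1 gets 3.
Player 1's induced payoffs are 6, 8, 3, so Player 1 commits to M. Subgame-perfect outcome: (M, R) with payoffs (8, 7).
Now find the simultaneous Nash equilibrium.
Player 1's best replies: L→T; R→T.
Column's best replies: T→L; M→R; B→L.
Only (T, L) has each player best-responding; Nash payoffs (6, 8).
Player 1's commitment gain: 8 − 6 = 2.

2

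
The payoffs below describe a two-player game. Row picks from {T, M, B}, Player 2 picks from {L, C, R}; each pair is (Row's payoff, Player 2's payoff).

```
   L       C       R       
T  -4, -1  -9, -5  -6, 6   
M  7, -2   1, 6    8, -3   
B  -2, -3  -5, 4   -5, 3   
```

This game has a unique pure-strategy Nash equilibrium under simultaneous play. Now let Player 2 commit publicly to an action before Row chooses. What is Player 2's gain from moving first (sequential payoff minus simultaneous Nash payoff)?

Row best-responds to each possible Player 2 move:
- L: BR = M, leader payoff -2.
- C: BR = M, leader payoff 6.
- R: BR = M, leader payoff -3.
Player 2's induced payoffs are -2, 6, -3, so Player 2 commits to C. Subgame-perfect outcome: (M, C) with payoffs (1, 6).
For the simultaneous game, intersect best replies.
Row's best replies: L→M; C→M; R→M.
Player 2's best replies: T→R; M→C; B→C.
The unique mutual best reply is (M, C), giving (1, 6).
Player 2's commitment gain: 6 − 6 = 0.

0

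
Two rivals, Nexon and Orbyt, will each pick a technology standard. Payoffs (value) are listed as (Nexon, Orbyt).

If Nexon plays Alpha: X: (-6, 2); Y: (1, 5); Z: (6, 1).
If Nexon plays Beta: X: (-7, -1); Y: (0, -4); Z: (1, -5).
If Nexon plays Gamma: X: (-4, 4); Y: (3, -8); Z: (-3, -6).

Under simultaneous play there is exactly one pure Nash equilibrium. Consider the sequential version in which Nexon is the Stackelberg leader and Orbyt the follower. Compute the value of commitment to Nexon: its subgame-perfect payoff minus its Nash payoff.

Work backward from Orbyt's decision.
- Alpha: BR = Y, leader payoff 1.
- Beta: BR = X, leader payoff -7.
- Gamma: BR = X, leader payoff -4.
Maximizing over 1, -7, -4, Nexon chooses Alpha. Subgame-perfect outcome: (Alpha, Y) with payoffs (1, 5).
For the simultaneous game, intersect best replies.
Nexon's best replies: X→Gamma; Y→Gamma; Z→Alpha.
Orbyt's best replies: Alpha→Y; Beta→X; Gamma→X.
Only (Gamma, X) has each player best-responding; Nash payoffs (-4, 4).
Nexon's commitment gain: 1 − -4 = 5.

5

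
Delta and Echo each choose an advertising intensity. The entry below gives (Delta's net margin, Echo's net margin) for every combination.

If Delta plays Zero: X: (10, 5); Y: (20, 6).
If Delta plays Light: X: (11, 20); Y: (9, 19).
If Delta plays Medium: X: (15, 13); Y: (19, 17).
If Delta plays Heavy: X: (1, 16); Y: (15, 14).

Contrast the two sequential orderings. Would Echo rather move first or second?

If Delta leads: Echo's best replies are Zero→Y, Light→X, Medium→Y, Heavy→X; Delta's induced payoffs 20, 11, 19, 1; outcome (Zero, Y), payoffs (20, 6).
If Echo leads: Delta's best replies are X→Medium, Y→Zero; Echo's induced payoffs 13, 6; outcome (Medium, X), payoffs (15, 13).
Echo gets 13 moving first and 6 moving second, so Echo prefers to move first.

first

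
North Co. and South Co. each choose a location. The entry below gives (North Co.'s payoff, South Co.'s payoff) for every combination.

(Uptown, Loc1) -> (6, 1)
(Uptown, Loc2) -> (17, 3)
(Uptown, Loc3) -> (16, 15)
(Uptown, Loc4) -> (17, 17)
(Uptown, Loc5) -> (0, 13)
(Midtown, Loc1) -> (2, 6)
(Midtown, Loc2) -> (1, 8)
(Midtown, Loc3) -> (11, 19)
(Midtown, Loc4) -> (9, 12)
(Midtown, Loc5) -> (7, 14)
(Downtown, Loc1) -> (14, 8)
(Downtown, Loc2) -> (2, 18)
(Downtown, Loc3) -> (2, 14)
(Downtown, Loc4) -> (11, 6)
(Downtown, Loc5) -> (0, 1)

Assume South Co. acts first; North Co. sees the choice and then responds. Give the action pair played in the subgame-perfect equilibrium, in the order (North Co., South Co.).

North Co. best-responds to each possible South Co. move:
- Loc1 → North Co. plays Downtown (best of 6, 2, 14); South Co. gets 8.
- Loc2 → North Co. plays Uptown (best of 17, 1, 2); South Co. gets 3.
- Loc3 → North Co. plays Uptown (best of 16, 11, 2); South Co. gets 15.
- Loc4 → North Co. plays Uptown (best of 17, 9, 11); South Co. gets 17.
- Loc5 → North Co. plays Midtown (best of 0, 7, 0); South Co. gets 14.
Among 8, 3, 15, 17, 14, the best is 17 at Loc4. Subgame-perfect outcome: (Uptown, Loc4) with payoffs (17, 17).

(Uptown, Loc4)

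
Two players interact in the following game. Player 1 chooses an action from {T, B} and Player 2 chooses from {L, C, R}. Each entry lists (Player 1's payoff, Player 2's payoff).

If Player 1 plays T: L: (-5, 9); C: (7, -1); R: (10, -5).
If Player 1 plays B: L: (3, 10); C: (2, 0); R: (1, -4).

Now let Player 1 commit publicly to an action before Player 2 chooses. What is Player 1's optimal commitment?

Work backward from Player 2's decision.
- T: Player 2 compares 9, -1, -5 and picks L; Player 1 would get -5.
- B: Player 2 compares 10, 0, -4 and picks L; Player 1 would get 3.
Among -5, 3, the best is 3 at B. Subgame-perfect outcome: (B, L) with payoffs (3, 10).

B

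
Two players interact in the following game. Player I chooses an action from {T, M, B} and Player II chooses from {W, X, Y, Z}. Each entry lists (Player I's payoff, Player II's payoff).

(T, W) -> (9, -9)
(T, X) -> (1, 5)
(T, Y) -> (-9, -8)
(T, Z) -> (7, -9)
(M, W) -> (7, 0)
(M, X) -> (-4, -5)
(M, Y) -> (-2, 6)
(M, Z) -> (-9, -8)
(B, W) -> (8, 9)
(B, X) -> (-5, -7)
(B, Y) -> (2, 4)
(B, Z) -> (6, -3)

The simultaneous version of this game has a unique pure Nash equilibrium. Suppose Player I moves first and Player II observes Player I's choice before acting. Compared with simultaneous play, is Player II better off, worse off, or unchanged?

Player II best-responds to each possible Player I move:
- T: BR = X, leader payoff 1.
- M: BR = Y, leader payoff -2.
- B: BR = W, leader payoff 8.
Among 1, -2, 8, the best is 8 at B. Subgame-perfect outcome: (B, W) with payoffs (8, 9).
Now find the simultaneous Nash equilibrium.
Player I's best replies: W→T; X→T; Y→B; Z→T.
Player II's best replies: T→X; M→Y; B→W.
Only (T, X) has each player best-responding; Nash payoffs (1, 5).
Player II earns 9 sequentially versus 5 at the Nash outcome: better off.

better off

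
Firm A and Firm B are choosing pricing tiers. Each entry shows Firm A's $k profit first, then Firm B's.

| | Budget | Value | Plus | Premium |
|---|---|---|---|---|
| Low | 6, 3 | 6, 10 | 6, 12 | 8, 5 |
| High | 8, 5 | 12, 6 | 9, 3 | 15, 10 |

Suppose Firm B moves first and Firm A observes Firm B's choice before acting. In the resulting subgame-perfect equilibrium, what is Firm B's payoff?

Work backward from Firm A's decision.
- Budget: Firm A compares 6, 8 and picks High; Firm B would get 5.
- Value: Firm A compares 6, 12 and picks High; Firm B would get 6.
- Plus: Firm A compares 6, 9 and picks High; Firm B would get 3.
- Premium: Firm A compares 8, 15 and picks High; Firm B would get 10.
Among 5, 6, 3, 10, the best is 10 at Premium. Subgame-perfect outcome: (High, Premium) with payoffs (15, 10).

10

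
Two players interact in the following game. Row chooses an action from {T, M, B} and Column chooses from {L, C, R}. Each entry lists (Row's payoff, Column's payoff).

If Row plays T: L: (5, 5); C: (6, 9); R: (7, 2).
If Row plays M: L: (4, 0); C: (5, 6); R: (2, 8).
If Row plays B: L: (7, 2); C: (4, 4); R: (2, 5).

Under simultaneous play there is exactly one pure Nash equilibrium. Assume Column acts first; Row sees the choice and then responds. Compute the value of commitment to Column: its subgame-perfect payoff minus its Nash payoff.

Solve by backward induction (Column leads).
- L → Row plays B (best of 5, 4, 7); Column gets 2.
- C → Row plays T (best of 6, 5, 4); Column gets 9.
- R → Row plays T (best of 7, 2, 2); Column gets 2.
Column's induced payoffs are 2, 9, 2, so Column commits to C. Subgame-perfect outcome: (T, C) with payoffs (6, 9).
For the simultaneous game, intersect best replies.
Row's best replies: L→B; C→T; R→T.
Column's best replies: T→C; M→R; B→R.
Only (T, C) has each player best-responding; Nash payoffs (6, 9).
Column's commitment gain: 9 − 9 = 0.

0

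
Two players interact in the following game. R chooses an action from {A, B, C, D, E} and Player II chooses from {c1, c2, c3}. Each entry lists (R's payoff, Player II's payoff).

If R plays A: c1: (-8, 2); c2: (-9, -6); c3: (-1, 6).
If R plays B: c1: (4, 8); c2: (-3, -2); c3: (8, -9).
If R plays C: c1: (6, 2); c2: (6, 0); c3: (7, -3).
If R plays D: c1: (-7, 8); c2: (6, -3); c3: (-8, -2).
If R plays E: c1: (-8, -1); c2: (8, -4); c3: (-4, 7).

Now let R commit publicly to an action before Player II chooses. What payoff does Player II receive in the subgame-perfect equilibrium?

2

Player II best-responds to each possible R move:
- A: BR = c3, leader payoff -1.
- B: BR = c1, leader payoff 4.
- C: BR = c1, leader payoff 6.
- D: BR = c1, leader payoff -7.
- E: BR = c3, leader payoff -4.
R's induced payoffs are -1, 4, 6, -7, -4, so R commits to C. Subgame-perfect outcome: (C, c1) with payoffs (6, 2).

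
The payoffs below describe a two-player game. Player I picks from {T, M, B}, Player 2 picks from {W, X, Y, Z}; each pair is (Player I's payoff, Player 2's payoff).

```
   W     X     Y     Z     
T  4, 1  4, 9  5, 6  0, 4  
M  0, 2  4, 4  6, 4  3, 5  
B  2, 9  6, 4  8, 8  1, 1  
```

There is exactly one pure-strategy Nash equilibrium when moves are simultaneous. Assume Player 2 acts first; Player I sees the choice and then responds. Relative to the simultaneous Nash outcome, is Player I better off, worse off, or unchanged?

better off

Player I best-responds to each possible Player 2 move:
- W → Player I plays T (best of 4, 0, 2); Player 2 gets 1.
- X → Player I plays B (best of 4, 4, 6); Player 2 gets 4.
- Y → Player I plays B (best of 5, 6, 8); Player 2 gets 8.
- Z → Player I plays M (best of 0, 3, 1); Player 2 gets 5.
Maximizing over 1, 4, 8, 5, Player 2 chooses Y. Subgame-perfect outcome: (B, Y) with payoffs (8, 8).
Under simultaneous play:
Player I's best replies: W→T; X→B; Y→B; Z→M.
Player 2's best replies: T→X; M→Z; B→W.
The unique mutual best reply is (M, Z), giving (3, 5).
Player I earns 8 sequentially versus 3 at the Nash outcome: better off.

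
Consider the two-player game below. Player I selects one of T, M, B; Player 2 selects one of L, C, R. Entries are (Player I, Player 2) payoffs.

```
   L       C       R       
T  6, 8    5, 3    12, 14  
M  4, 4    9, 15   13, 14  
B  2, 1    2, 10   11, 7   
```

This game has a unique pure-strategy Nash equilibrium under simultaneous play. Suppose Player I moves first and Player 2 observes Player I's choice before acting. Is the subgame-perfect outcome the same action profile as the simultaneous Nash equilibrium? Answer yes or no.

no

Player 2 best-responds to each possible Player I move:
- T: Player 2 compares 8, 3, 14 and picks R; Player I would get 12.
- M: Player 2 compares 4, 15, 14 and picks C; Player I would get 9.
- B: Player 2 compares 1, 10, 7 and picks C; Player I would get 2.
Among 12, 9, 2, the best is 12 at T. Subgame-perfect outcome: (T, R) with payoffs (12, 14).
Under simultaneous play:
Player I's best replies: L→T; C→M; R→M.
Player 2's best replies: T→R; M→C; B→C.
Only (M, C) has each player best-responding; Nash payoffs (9, 15).
Sequential outcome (T, R) differs from the Nash profile (M, C).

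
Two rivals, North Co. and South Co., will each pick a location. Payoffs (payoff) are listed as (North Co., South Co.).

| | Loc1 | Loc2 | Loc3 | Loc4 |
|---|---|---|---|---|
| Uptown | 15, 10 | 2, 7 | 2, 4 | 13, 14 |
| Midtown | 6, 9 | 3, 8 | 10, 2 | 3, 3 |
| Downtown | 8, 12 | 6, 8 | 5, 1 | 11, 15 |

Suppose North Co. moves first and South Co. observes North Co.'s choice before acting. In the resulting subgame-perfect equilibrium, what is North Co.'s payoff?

13

Solve by backward induction (North Co. leads).
- Uptown: BR = Loc4, leader payoff 13.
- Midtown: BR = Loc1, leader payoff 6.
- Downtown: BR = Loc4, leader payoff 11.
Among 13, 6, 11, the best is 13 at Uptown. Subgame-perfect outcome: (Uptown, Loc4) with payoffs (13, 14).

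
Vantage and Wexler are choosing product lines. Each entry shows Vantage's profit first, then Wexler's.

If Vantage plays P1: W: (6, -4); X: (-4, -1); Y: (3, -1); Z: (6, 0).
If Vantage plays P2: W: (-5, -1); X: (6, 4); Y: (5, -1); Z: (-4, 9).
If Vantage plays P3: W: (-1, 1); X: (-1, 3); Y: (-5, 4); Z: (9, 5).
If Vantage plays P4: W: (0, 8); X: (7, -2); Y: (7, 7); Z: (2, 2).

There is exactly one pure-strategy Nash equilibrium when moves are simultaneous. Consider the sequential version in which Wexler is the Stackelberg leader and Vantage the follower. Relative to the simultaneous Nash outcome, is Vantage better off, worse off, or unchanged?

Vantage best-responds to each possible Wexler move:
- W → Vantage plays P1 (best of 6, -5, -1, 0); Wexler gets -4.
- X → Vantage plays P4 (best of -4, 6, -1, 7); Wexler gets -2.
- Y → Vantage plays P4 (best of 3, 5, -5, 7); Wexler gets 7.
- Z → Vantage plays P3 (best of 6, -4, 9, 2); Wexler gets 5.
Wexler's induced payoffs are -4, -2, 7, 5, so Wexler commits to Y. Subgame-perfect outcome: (P4, Y) with payoffs (7, 7).
Under simultaneous play:
Vantage's best replies: W→P1; X→P4; Y→P4; Z→P3.
Wexler's best replies: P1→Z; P2→Z; P3→Z; P4→W.
Only (P3, Z) has each player best-responding; Nash payoffs (9, 5).
Vantage earns 7 sequentially versus 9 at the Nash outcome: worse off.

worse off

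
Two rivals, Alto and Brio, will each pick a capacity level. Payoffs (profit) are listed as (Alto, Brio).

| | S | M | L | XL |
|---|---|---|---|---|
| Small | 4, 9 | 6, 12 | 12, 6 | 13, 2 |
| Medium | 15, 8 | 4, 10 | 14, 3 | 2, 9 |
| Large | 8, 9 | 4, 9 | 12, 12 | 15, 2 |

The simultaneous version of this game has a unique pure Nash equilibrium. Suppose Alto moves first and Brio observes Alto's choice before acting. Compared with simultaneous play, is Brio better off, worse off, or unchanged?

unchanged

Brio best-responds to each possible Alto move:
- Small: Brio compares 9, 12, 6, 2 and picks M; Alto would get 6.
- Medium: Brio compares 8, 10, 3, 9 and picks M; Alto would get 4.
- Large: Brio compares 9, 9, 12, 2 and picks L; Alto would get 12.
Maximizing over 6, 4, 12, Alto chooses Large. Subgame-perfect outcome: (Large, L) with payoffs (12, 12).
For the simultaneous game, intersect best replies.
Alto's best replies: S→Medium; M→Small; L→Medium; XL→Large.
Brio's best replies: Small→M; Medium→M; Large→L.
The unique mutual best reply is (Small, M), giving (6, 12).
Brio earns 12 sequentially versus 12 at the Nash outcome: unchanged.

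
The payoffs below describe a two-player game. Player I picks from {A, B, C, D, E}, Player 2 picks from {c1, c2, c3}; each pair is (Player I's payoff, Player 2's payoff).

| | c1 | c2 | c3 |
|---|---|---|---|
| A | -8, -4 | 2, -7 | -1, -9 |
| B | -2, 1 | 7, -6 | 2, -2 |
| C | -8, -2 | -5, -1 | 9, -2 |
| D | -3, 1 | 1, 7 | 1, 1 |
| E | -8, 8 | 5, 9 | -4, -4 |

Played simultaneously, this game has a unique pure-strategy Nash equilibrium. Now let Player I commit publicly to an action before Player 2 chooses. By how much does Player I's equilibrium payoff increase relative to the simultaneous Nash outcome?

7

Backward induction with Player I moving first.
- A: Player 2 compares -4, -7, -9 and picks c1; Player I would get -8.
- B: Player 2 compares 1, -6, -2 and picks c1; Player I would get -2.
- C: Player 2 compares -2, -1, -2 and picks c2; Player I would get -5.
- D: Player 2 compares 1, 7, 1 and picks c2; Player I would get 1.
- E: Player 2 compares 8, 9, -4 and picks c2; Player I would get 5.
Among -8, -2, -5, 1, 5, the best is 5 at E. Subgame-perfect outcome: (E, c2) with payoffs (5, 9).
For the simultaneous game, intersect best replies.
Player I's best replies: c1→B; c2→B; c3→C.
Player 2's best replies: A→c1; B→c1; C→c2; D→c2; E→c2.
Only (B, c1) has each player best-responding; Nash payoffs (-2, 1).
Player I's commitment gain: 5 − -2 = 7.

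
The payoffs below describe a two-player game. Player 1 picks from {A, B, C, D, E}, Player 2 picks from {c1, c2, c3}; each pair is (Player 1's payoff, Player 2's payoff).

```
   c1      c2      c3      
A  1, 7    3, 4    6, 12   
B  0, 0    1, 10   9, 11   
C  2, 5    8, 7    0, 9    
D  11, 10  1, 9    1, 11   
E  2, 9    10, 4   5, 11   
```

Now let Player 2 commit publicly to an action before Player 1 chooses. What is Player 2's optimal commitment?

Player 1 best-responds to each possible Player 2 move:
- c1: BR = D, leader payoff 10.
- c2: BR = E, leader payoff 4.
- c3: BR = B, leader payoff 11.
Among 10, 4, 11, the best is 11 at c3. Subgame-perfect outcome: (B, c3) with payoffs (9, 11).

c3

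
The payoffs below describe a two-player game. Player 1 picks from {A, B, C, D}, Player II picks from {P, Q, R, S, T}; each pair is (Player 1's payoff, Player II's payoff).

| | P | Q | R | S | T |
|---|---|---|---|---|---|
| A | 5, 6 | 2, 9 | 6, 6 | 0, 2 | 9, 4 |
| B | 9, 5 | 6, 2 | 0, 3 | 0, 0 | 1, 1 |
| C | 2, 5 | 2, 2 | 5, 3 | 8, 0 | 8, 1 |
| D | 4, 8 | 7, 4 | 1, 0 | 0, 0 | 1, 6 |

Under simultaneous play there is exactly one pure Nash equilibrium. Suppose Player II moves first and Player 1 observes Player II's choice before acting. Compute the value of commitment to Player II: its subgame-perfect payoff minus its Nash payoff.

1

Solve by backward induction (Player II leads).
- P: Player 1 compares 5, 9, 2, 4 and picks B; Player II would get 5.
- Q: Player 1 compares 2, 6, 2, 7 and picks D; Player II would get 4.
- R: Player 1 compares 6, 0, 5, 1 and picks A; Player II would get 6.
- S: Player 1 compares 0, 0, 8, 0 and picks C; Player II would get 0.
- T: Player 1 compares 9, 1, 8, 1 and picks A; Player II would get 4.
Maximizing over 5, 4, 6, 0, 4, Player II chooses R. Subgame-perfect outcome: (A, R) with payoffs (6, 6).
Under simultaneous play:
Player 1's best replies: P→B; Q→D; R→A; S→C; T→A.
Player II's best replies: A→Q; B→P; C→P; D→P.
Only (B, P) has each player best-responding; Nash payoffs (9, 5).
Player II's commitment gain: 6 − 5 = 1.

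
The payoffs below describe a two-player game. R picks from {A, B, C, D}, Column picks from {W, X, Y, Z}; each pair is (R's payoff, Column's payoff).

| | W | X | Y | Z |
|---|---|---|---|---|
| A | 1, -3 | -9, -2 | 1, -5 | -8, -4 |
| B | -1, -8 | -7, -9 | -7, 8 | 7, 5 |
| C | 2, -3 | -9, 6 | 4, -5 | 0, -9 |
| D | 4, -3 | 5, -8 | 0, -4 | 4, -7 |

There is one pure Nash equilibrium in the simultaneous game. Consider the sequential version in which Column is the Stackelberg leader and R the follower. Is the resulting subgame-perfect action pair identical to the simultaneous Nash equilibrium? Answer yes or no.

no

R best-responds to each possible Column move:
- W → R plays D (best of 1, -1, 2, 4); Column gets -3.
- X → R plays D (best of -9, -7, -9, 5); Column gets -8.
- Y → R plays C (best of 1, -7, 4, 0); Column gets -5.
- Z → R plays B (best of -8, 7, 0, 4); Column gets 5.
Column's induced payoffs are -3, -8, -5, 5, so Column commits to Z. Subgame-perfect outcome: (B, Z) with payoffs (7, 5).
Under simultaneous play:
R's best replies: W→D; X→D; Y→C; Z→B.
Column's best replies: A→X; B→Y; C→X; D→W.
The unique mutual best reply is (D, W), giving (4, -3).
Sequential outcome (B, Z) differs from the Nash profile (D, W).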